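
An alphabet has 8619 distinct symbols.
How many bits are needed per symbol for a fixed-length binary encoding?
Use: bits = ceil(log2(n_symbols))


log2(8619) = 13.0733
Bracket: 2^13 = 8192 < 8619 <= 2^14 = 16384
So ceil(log2(8619)) = 14

bits = ceil(log2(8619)) = ceil(13.0733) = 14 bits


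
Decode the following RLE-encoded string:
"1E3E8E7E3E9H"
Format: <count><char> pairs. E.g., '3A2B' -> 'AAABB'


Expanding each <count><char> pair:
  1E -> 'E'
  3E -> 'EEE'
  8E -> 'EEEEEEEE'
  7E -> 'EEEEEEE'
  3E -> 'EEE'
  9H -> 'HHHHHHHHH'

Decoded = EEEEEEEEEEEEEEEEEEEEEEHHHHHHHHH


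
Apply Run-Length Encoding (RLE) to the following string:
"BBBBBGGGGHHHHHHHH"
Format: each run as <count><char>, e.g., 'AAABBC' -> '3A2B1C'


Scanning runs left to right:
  i=0: run of 'B' x 5 -> '5B'
  i=5: run of 'G' x 4 -> '4G'
  i=9: run of 'H' x 8 -> '8H'

RLE = 5B4G8H


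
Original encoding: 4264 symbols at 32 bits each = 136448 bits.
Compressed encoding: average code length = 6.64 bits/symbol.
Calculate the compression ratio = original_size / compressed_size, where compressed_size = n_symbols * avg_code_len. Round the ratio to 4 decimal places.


original_size = n_symbols * orig_bits = 4264 * 32 = 136448 bits
compressed_size = n_symbols * avg_code_len = 4264 * 6.64 = 28312.96 bits
ratio = original_size / compressed_size = 136448 / 28312.96 = 4.8193

Compression ratio = 4.8193


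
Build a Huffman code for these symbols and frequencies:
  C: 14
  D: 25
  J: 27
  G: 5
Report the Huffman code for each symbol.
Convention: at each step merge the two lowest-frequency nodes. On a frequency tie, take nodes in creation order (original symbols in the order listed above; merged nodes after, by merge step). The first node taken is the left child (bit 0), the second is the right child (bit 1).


Huffman tree construction:
Step 1: Merge G(5) + C(14) = 19
Step 2: Merge (G+C)(19) + D(25) = 44
Step 3: Merge J(27) + ((G+C)+D)(44) = 71
Read each symbol's code off the tree from the root (left child = 0, right child = 1).

Codes:
  C: 101 (length 3)
  D: 11 (length 2)
  J: 0 (length 1)
  G: 100 (length 3)
Average code length: 134/71 = 1.8873 bits/symbol


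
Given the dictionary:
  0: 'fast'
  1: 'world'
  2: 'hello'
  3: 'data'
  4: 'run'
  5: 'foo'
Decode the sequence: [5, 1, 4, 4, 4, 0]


Look up each index in the dictionary:
  5 -> 'foo'
  1 -> 'world'
  4 -> 'run'
  4 -> 'run'
  4 -> 'run'
  0 -> 'fast'

Decoded: "foo world run run run fast"


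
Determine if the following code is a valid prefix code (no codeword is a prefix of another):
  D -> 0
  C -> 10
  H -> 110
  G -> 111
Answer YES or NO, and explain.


Checking each pair (does one codeword prefix another?):
  D='0' vs C='10': no prefix
  D='0' vs H='110': no prefix
  D='0' vs G='111': no prefix
  C='10' vs D='0': no prefix
  C='10' vs H='110': no prefix
  C='10' vs G='111': no prefix
  H='110' vs D='0': no prefix
  H='110' vs C='10': no prefix
  H='110' vs G='111': no prefix
  G='111' vs D='0': no prefix
  G='111' vs C='10': no prefix
  G='111' vs H='110': no prefix
No violation found over all pairs.

YES -- this is a valid prefix code. No codeword is a prefix of any other codeword.


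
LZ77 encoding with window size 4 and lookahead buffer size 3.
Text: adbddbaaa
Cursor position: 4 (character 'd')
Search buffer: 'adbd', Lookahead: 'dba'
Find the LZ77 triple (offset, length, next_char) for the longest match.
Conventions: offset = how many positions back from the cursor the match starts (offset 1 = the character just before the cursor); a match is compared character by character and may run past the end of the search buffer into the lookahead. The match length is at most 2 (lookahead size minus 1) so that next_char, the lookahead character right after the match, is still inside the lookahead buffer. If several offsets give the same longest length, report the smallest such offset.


Try each offset into the search buffer:
  offset=1 (pos 3, char 'd'): match length 1
  offset=2 (pos 2, char 'b'): match length 0
  offset=3 (pos 1, char 'd'): match length 2
  offset=4 (pos 0, char 'a'): match length 0
Longest match has length 2 at offset 3.
next_char = character at position 4 + 2 = 6 -> 'a'

Best match: offset=3, length=2 (matching 'db' starting at position 1)
LZ77 triple: (3, 2, 'a')


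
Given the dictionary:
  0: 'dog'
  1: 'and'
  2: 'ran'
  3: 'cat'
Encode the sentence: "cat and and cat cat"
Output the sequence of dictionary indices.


Look up each word in the dictionary:
  'cat' -> 3
  'and' -> 1
  'and' -> 1
  'cat' -> 3
  'cat' -> 3

Encoded: [3, 1, 1, 3, 3]


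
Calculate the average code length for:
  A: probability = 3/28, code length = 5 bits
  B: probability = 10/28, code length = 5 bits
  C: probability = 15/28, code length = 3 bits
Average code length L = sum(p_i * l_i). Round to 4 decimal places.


Weighted contributions p_i * l_i:
  A: (3/28) * 5 = 15/28
  B: (10/28) * 5 = 50/28
  C: (15/28) * 3 = 45/28
Sum = (15 + 50 + 45)/28 = 110/28

L = 110/28 = 3.9286 bits/symbol


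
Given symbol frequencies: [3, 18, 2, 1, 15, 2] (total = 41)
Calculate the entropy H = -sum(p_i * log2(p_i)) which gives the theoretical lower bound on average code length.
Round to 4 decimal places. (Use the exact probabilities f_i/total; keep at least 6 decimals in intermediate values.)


Per-symbol terms -p_i * log2(p_i) with p_i = f_i/41:
  p = 3/41 = 0.073171: log2(p) = -3.772590, -p*log2(p) = 0.276043
  p = 18/41 = 0.439024: log2(p) = -1.187627, -p*log2(p) = 0.521397
  p = 2/41 = 0.048780: log2(p) = -4.357552, -p*log2(p) = 0.212564
  p = 1/41 = 0.024390: log2(p) = -5.357552, -p*log2(p) = 0.130672
  p = 15/41 = 0.365854: log2(p) = -1.450661, -p*log2(p) = 0.530730
  p = 2/41 = 0.048780: log2(p) = -4.357552, -p*log2(p) = 0.212564
H = 0.276043 + 0.521397 + 0.212564 + 0.130672 + 0.530730 + 0.212564 = 1.883970

H = 1.884 bits/symbol


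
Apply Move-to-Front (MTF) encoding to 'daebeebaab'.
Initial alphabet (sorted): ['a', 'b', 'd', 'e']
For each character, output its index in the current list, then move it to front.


MTF encoding:
'd': index 2 in ['a', 'b', 'd', 'e'] -> ['d', 'a', 'b', 'e']
'a': index 1 in ['d', 'a', 'b', 'e'] -> ['a', 'd', 'b', 'e']
'e': index 3 in ['a', 'd', 'b', 'e'] -> ['e', 'a', 'd', 'b']
'b': index 3 in ['e', 'a', 'd', 'b'] -> ['b', 'e', 'a', 'd']
'e': index 1 in ['b', 'e', 'a', 'd'] -> ['e', 'b', 'a', 'd']
'e': index 0 in ['e', 'b', 'a', 'd'] -> ['e', 'b', 'a', 'd']
'b': index 1 in ['e', 'b', 'a', 'd'] -> ['b', 'e', 'a', 'd']
'a': index 2 in ['b', 'e', 'a', 'd'] -> ['a', 'b', 'e', 'd']
'a': index 0 in ['a', 'b', 'e', 'd'] -> ['a', 'b', 'e', 'd']
'b': index 1 in ['a', 'b', 'e', 'd'] -> ['b', 'a', 'e', 'd']


Output: [2, 1, 3, 3, 1, 0, 1, 2, 0, 1]


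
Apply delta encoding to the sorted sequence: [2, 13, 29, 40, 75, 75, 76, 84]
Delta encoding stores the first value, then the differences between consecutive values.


First value: 2
Deltas:
  13 - 2 = 11
  29 - 13 = 16
  40 - 29 = 11
  75 - 40 = 35
  75 - 75 = 0
  76 - 75 = 1
  84 - 76 = 8


Delta encoded: [2, 11, 16, 11, 35, 0, 1, 8]


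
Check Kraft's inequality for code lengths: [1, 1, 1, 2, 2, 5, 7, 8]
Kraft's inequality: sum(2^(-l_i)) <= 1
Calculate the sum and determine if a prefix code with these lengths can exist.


Sum = 2^(-1) + 2^(-1) + 2^(-1) + 2^(-2) + 2^(-2) + 2^(-5) + 2^(-7) + 2^(-8)
    = 0.5 + 0.5 + 0.5 + 0.25 + 0.25 + 0.03125 + 0.0078125 + 0.00390625
    = 523/256 = 2.04296875
Since 2.04296875 > 1, Kraft's inequality is NOT satisfied.
A prefix code with these lengths CANNOT exist.

Kraft sum = 2.04296875. Not satisfied.


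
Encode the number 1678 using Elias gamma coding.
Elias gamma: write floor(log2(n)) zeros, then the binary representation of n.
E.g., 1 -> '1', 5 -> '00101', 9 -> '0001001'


num_bits = floor(log2(1678)) + 1 = 11
leading_zeros = num_bits - 1 = 10
binary(1678) = 11010001110

Elias gamma(1678) = '0000000000' + '11010001110' = 000000000011010001110 (21 bits)


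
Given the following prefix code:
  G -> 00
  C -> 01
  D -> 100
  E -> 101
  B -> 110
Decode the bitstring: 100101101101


Decoding step by step:
Bits 100 -> D
Bits 101 -> E
Bits 101 -> E
Bits 101 -> E


Decoded message: DEEE


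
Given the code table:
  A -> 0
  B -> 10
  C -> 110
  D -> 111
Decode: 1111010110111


Decoding:
111 -> D
10 -> B
10 -> B
110 -> C
111 -> D


Result: DBBCD


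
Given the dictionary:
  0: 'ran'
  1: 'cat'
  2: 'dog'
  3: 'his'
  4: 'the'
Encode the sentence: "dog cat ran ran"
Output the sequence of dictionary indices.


Look up each word in the dictionary:
  'dog' -> 2
  'cat' -> 1
  'ran' -> 0
  'ran' -> 0

Encoded: [2, 1, 0, 0]


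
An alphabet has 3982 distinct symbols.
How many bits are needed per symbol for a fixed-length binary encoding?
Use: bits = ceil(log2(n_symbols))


log2(3982) = 11.9593
Bracket: 2^11 = 2048 < 3982 <= 2^12 = 4096
So ceil(log2(3982)) = 12

bits = ceil(log2(3982)) = ceil(11.9593) = 12 bits


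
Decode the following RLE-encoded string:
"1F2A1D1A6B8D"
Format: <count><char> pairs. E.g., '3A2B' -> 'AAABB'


Expanding each <count><char> pair:
  1F -> 'F'
  2A -> 'AA'
  1D -> 'D'
  1A -> 'A'
  6B -> 'BBBBBB'
  8D -> 'DDDDDDDD'

Decoded = FAADABBBBBBDDDDDDDD


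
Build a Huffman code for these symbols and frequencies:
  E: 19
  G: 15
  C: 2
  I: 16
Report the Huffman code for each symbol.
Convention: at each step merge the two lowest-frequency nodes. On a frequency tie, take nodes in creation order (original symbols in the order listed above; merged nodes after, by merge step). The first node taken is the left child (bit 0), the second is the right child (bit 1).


Huffman tree construction:
Step 1: Merge C(2) + G(15) = 17
Step 2: Merge I(16) + (C+G)(17) = 33
Step 3: Merge E(19) + (I+(C+G))(33) = 52
Read each symbol's code off the tree from the root (left child = 0, right child = 1).

Codes:
  E: 0 (length 1)
  G: 111 (length 3)
  C: 110 (length 3)
  I: 10 (length 2)
Average code length: 102/52 = 1.9615 bits/symbol


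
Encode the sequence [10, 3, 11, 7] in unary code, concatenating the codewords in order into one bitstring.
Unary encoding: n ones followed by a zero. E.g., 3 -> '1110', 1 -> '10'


Encode each number as n ones followed by a terminating 0:
  10 -> 11111111110 (11 bits)
  3 -> 1110 (4 bits)
  11 -> 111111111110 (12 bits)
  7 -> 11111110 (8 bits)
Total length = 11 + 4 + 12 + 8 = 35 bits.

Unary([10, 3, 11, 7]) = 11111111110111011111111111011111110 (35 bits)


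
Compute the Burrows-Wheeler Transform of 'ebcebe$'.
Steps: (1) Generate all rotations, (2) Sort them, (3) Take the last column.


Rotations (sorted):
  0: $ebcebe -> last char: e
  1: bcebe$e -> last char: e
  2: be$ebce -> last char: e
  3: cebe$eb -> last char: b
  4: e$ebceb -> last char: b
  5: ebcebe$ -> last char: $
  6: ebe$ebc -> last char: c


BWT = eeebb$c


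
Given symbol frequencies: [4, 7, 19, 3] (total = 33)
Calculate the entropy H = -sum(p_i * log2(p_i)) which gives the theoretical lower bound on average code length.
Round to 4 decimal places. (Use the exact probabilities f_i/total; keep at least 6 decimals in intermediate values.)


Per-symbol terms -p_i * log2(p_i) with p_i = f_i/33:
  p = 4/33 = 0.121212: log2(p) = -3.044394, -p*log2(p) = 0.369017
  p = 7/33 = 0.212121: log2(p) = -2.237039, -p*log2(p) = 0.474523
  p = 19/33 = 0.575758: log2(p) = -0.796467, -p*log2(p) = 0.458572
  p = 3/33 = 0.090909: log2(p) = -3.459432, -p*log2(p) = 0.314494
H = 0.369017 + 0.474523 + 0.458572 + 0.314494 = 1.616606

H = 1.6166 bits/symbol


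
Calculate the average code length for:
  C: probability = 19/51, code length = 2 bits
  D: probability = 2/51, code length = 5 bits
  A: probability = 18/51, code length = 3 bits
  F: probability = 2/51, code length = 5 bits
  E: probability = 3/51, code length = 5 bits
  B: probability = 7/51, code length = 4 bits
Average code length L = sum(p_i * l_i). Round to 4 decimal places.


Weighted contributions p_i * l_i:
  C: (19/51) * 2 = 38/51
  D: (2/51) * 5 = 10/51
  A: (18/51) * 3 = 54/51
  F: (2/51) * 5 = 10/51
  E: (3/51) * 5 = 15/51
  B: (7/51) * 4 = 28/51
Sum = (38 + 10 + 54 + 10 + 15 + 28)/51 = 155/51

L = 155/51 = 3.0392 bits/symbol


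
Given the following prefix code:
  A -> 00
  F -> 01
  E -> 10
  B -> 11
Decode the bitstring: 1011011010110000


Decoding step by step:
Bits 10 -> E
Bits 11 -> B
Bits 01 -> F
Bits 10 -> E
Bits 10 -> E
Bits 11 -> B
Bits 00 -> A
Bits 00 -> A


Decoded message: EBFEEBAA


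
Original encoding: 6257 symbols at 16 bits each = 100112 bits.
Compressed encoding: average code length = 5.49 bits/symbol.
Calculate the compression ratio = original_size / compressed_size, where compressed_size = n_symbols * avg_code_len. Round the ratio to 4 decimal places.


original_size = n_symbols * orig_bits = 6257 * 16 = 100112 bits
compressed_size = n_symbols * avg_code_len = 6257 * 5.49 = 34350.93 bits
ratio = original_size / compressed_size = 100112 / 34350.93 = 2.9144

Compression ratio = 2.9144


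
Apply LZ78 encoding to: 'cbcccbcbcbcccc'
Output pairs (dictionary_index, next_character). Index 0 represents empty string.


LZ78 encoding steps:
Dictionary: {0: ''}
Step 1: w='' (idx 0), next='c' -> output (0, 'c'), add 'c' as idx 1
Step 2: w='' (idx 0), next='b' -> output (0, 'b'), add 'b' as idx 2
Step 3: w='c' (idx 1), next='c' -> output (1, 'c'), add 'cc' as idx 3
Step 4: w='c' (idx 1), next='b' -> output (1, 'b'), add 'cb' as idx 4
Step 5: w='cb' (idx 4), next='c' -> output (4, 'c'), add 'cbc' as idx 5
Step 6: w='b' (idx 2), next='c' -> output (2, 'c'), add 'bc' as idx 6
Step 7: w='cc' (idx 3), next='c' -> output (3, 'c'), add 'ccc' as idx 7


Encoded: [(0, 'c'), (0, 'b'), (1, 'c'), (1, 'b'), (4, 'c'), (2, 'c'), (3, 'c')]


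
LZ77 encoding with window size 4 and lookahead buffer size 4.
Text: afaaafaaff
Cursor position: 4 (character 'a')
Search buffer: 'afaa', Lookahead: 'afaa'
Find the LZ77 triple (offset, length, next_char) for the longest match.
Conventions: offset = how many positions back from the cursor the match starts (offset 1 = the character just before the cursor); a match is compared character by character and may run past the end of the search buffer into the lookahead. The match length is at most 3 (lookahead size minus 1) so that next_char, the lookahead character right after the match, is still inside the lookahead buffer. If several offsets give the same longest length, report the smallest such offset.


Try each offset into the search buffer:
  offset=1 (pos 3, char 'a'): match length 1
  offset=2 (pos 2, char 'a'): match length 1
  offset=3 (pos 1, char 'f'): match length 0
  offset=4 (pos 0, char 'a'): match length 3
Longest match has length 3 at offset 4.
next_char = character at position 4 + 3 = 7 -> 'a'

Best match: offset=4, length=3 (matching 'afa' starting at position 0)
LZ77 triple: (4, 3, 'a')


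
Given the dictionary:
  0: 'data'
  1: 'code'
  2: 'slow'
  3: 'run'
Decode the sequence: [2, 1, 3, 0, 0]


Look up each index in the dictionary:
  2 -> 'slow'
  1 -> 'code'
  3 -> 'run'
  0 -> 'data'
  0 -> 'data'

Decoded: "slow code run data data"


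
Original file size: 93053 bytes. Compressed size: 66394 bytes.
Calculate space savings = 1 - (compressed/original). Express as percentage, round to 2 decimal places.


ratio = compressed/original = 66394/93053 = 0.713507
savings = 1 - ratio = 1 - 0.713507 = 0.286493
as a percentage: 0.286493 * 100 = 28.65%

Space savings = 1 - 66394/93053 = 28.65%


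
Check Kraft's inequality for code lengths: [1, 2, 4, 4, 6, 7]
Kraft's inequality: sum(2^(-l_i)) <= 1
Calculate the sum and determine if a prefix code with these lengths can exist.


Sum = 2^(-1) + 2^(-2) + 2^(-4) + 2^(-4) + 2^(-6) + 2^(-7)
    = 0.5 + 0.25 + 0.0625 + 0.0625 + 0.015625 + 0.0078125
    = 115/128 = 0.8984375
Since 0.8984375 <= 1, Kraft's inequality IS satisfied.
A prefix code with these lengths CAN exist.

Kraft sum = 0.8984375. Satisfied.


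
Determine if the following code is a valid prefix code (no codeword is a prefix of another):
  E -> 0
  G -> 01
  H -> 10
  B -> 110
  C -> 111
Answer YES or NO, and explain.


Checking each pair (does one codeword prefix another?):
  E='0' vs G='01': prefix -- VIOLATION

NO -- this is NOT a valid prefix code. E (0) is a prefix of G (01).


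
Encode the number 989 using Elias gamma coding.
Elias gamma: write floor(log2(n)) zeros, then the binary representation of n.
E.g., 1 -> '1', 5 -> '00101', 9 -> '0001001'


num_bits = floor(log2(989)) + 1 = 10
leading_zeros = num_bits - 1 = 9
binary(989) = 1111011101

Elias gamma(989) = '000000000' + '1111011101' = 0000000001111011101 (19 bits)


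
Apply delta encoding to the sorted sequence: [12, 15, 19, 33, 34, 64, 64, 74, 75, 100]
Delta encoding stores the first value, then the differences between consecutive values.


First value: 12
Deltas:
  15 - 12 = 3
  19 - 15 = 4
  33 - 19 = 14
  34 - 33 = 1
  64 - 34 = 30
  64 - 64 = 0
  74 - 64 = 10
  75 - 74 = 1
  100 - 75 = 25


Delta encoded: [12, 3, 4, 14, 1, 30, 0, 10, 1, 25]


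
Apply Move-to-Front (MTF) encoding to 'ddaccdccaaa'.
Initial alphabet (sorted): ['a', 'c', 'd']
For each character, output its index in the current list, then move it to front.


MTF encoding:
'd': index 2 in ['a', 'c', 'd'] -> ['d', 'a', 'c']
'd': index 0 in ['d', 'a', 'c'] -> ['d', 'a', 'c']
'a': index 1 in ['d', 'a', 'c'] -> ['a', 'd', 'c']
'c': index 2 in ['a', 'd', 'c'] -> ['c', 'a', 'd']
'c': index 0 in ['c', 'a', 'd'] -> ['c', 'a', 'd']
'd': index 2 in ['c', 'a', 'd'] -> ['d', 'c', 'a']
'c': index 1 in ['d', 'c', 'a'] -> ['c', 'd', 'a']
'c': index 0 in ['c', 'd', 'a'] -> ['c', 'd', 'a']
'a': index 2 in ['c', 'd', 'a'] -> ['a', 'c', 'd']
'a': index 0 in ['a', 'c', 'd'] -> ['a', 'c', 'd']
'a': index 0 in ['a', 'c', 'd'] -> ['a', 'c', 'd']


Output: [2, 0, 1, 2, 0, 2, 1, 0, 2, 0, 0]


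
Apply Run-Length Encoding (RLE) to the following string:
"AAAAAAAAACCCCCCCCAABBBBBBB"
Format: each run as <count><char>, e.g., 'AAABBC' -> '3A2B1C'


Scanning runs left to right:
  i=0: run of 'A' x 9 -> '9A'
  i=9: run of 'C' x 8 -> '8C'
  i=17: run of 'A' x 2 -> '2A'
  i=19: run of 'B' x 7 -> '7B'

RLE = 9A8C2A7B


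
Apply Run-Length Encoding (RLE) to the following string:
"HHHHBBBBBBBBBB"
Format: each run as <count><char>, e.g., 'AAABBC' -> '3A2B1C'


Scanning runs left to right:
  i=0: run of 'H' x 4 -> '4H'
  i=4: run of 'B' x 10 -> '10B'

RLE = 4H10B


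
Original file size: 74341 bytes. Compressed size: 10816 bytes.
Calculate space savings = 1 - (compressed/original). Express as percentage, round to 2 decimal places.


ratio = compressed/original = 10816/74341 = 0.145492
savings = 1 - ratio = 1 - 0.145492 = 0.854508
as a percentage: 0.854508 * 100 = 85.45%

Space savings = 1 - 10816/74341 = 85.45%


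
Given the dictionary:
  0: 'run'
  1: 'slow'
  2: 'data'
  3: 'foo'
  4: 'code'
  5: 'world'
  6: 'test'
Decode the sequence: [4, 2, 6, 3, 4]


Look up each index in the dictionary:
  4 -> 'code'
  2 -> 'data'
  6 -> 'test'
  3 -> 'foo'
  4 -> 'code'

Decoded: "code data test foo code"


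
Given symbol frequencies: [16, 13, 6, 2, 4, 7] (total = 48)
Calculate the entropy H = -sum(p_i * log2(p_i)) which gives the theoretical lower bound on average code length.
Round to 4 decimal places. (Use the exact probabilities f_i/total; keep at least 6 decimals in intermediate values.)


Per-symbol terms -p_i * log2(p_i) with p_i = f_i/48:
  p = 16/48 = 0.333333: log2(p) = -1.584963, -p*log2(p) = 0.528321
  p = 13/48 = 0.270833: log2(p) = -1.884523, -p*log2(p) = 0.510392
  p = 6/48 = 0.125000: log2(p) = -3.000000, -p*log2(p) = 0.375000
  p = 2/48 = 0.041667: log2(p) = -4.584963, -p*log2(p) = 0.191040
  p = 4/48 = 0.083333: log2(p) = -3.584963, -p*log2(p) = 0.298747
  p = 7/48 = 0.145833: log2(p) = -2.777608, -p*log2(p) = 0.405068
H = 0.528321 + 0.510392 + 0.375000 + 0.191040 + 0.298747 + 0.405068 = 2.308568

H = 2.3086 bits/symbol


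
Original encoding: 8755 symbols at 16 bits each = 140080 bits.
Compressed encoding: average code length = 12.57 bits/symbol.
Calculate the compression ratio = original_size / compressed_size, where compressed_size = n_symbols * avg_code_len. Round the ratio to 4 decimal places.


original_size = n_symbols * orig_bits = 8755 * 16 = 140080 bits
compressed_size = n_symbols * avg_code_len = 8755 * 12.57 = 110050.35 bits
ratio = original_size / compressed_size = 140080 / 110050.35 = 1.2729

Compression ratio = 1.2729


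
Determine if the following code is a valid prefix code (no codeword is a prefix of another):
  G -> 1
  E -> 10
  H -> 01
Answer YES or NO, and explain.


Checking each pair (does one codeword prefix another?):
  G='1' vs E='10': prefix -- VIOLATION

NO -- this is NOT a valid prefix code. G (1) is a prefix of E (10).


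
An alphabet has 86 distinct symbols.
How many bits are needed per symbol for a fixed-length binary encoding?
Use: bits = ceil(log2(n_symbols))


log2(86) = 6.4263
Bracket: 2^6 = 64 < 86 <= 2^7 = 128
So ceil(log2(86)) = 7

bits = ceil(log2(86)) = ceil(6.4263) = 7 bits


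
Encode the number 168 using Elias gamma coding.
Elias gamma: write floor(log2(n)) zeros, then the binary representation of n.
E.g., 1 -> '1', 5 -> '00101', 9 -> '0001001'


num_bits = floor(log2(168)) + 1 = 8
leading_zeros = num_bits - 1 = 7
binary(168) = 10101000

Elias gamma(168) = '0000000' + '10101000' = 000000010101000 (15 bits)


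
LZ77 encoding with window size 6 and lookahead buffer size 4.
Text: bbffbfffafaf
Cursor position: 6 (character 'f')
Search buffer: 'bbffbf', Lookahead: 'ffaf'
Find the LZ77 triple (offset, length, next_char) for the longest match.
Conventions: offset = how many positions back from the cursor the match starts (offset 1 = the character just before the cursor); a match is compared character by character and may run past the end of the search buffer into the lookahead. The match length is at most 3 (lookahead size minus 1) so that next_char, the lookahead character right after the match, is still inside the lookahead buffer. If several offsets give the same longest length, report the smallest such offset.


Try each offset into the search buffer:
  offset=1 (pos 5, char 'f'): match length 2
  offset=2 (pos 4, char 'b'): match length 0
  offset=3 (pos 3, char 'f'): match length 1
  offset=4 (pos 2, char 'f'): match length 2
  offset=5 (pos 1, char 'b'): match length 0
  offset=6 (pos 0, char 'b'): match length 0
Longest match has length 2, found at offsets 1, 4; take the smallest, offset 1.
next_char = character at position 6 + 2 = 8 -> 'a'

Best match: offset=1, length=2 (matching 'ff' starting at position 5)
LZ77 triple: (1, 2, 'a')


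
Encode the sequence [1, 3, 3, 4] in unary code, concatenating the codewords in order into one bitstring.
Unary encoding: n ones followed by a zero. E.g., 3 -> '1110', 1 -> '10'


Encode each number as n ones followed by a terminating 0:
  1 -> 10 (2 bits)
  3 -> 1110 (4 bits)
  3 -> 1110 (4 bits)
  4 -> 11110 (5 bits)
Total length = 2 + 4 + 4 + 5 = 15 bits.

Unary([1, 3, 3, 4]) = 101110111011110 (15 bits)


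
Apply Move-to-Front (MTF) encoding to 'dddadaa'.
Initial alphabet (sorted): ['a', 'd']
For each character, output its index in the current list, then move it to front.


MTF encoding:
'd': index 1 in ['a', 'd'] -> ['d', 'a']
'd': index 0 in ['d', 'a'] -> ['d', 'a']
'd': index 0 in ['d', 'a'] -> ['d', 'a']
'a': index 1 in ['d', 'a'] -> ['a', 'd']
'd': index 1 in ['a', 'd'] -> ['d', 'a']
'a': index 1 in ['d', 'a'] -> ['a', 'd']
'a': index 0 in ['a', 'd'] -> ['a', 'd']


Output: [1, 0, 0, 1, 1, 1, 0]


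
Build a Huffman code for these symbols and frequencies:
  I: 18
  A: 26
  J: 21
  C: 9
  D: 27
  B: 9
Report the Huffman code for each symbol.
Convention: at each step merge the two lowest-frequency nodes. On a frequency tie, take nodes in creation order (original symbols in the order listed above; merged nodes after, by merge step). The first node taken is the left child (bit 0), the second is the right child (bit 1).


Huffman tree construction:
Step 1: Merge C(9) + B(9) = 18
Step 2: Merge I(18) + (C+B)(18) = 36
Step 3: Merge J(21) + A(26) = 47
Step 4: Merge D(27) + (I+(C+B))(36) = 63
Step 5: Merge (J+A)(47) + (D+(I+(C+B)))(63) = 110
Read each symbol's code off the tree from the root (left child = 0, right child = 1).

Codes:
  I: 110 (length 3)
  A: 01 (length 2)
  J: 00 (length 2)
  C: 1110 (length 4)
  D: 10 (length 2)
  B: 1111 (length 4)
Average code length: 274/110 = 2.4909 bits/symbol


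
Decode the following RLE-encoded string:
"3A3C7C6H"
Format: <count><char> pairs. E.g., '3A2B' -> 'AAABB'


Expanding each <count><char> pair:
  3A -> 'AAA'
  3C -> 'CCC'
  7C -> 'CCCCCCC'
  6H -> 'HHHHHH'

Decoded = AAACCCCCCCCCCHHHHHH


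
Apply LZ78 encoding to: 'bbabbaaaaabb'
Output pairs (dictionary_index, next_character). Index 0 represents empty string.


LZ78 encoding steps:
Dictionary: {0: ''}
Step 1: w='' (idx 0), next='b' -> output (0, 'b'), add 'b' as idx 1
Step 2: w='b' (idx 1), next='a' -> output (1, 'a'), add 'ba' as idx 2
Step 3: w='b' (idx 1), next='b' -> output (1, 'b'), add 'bb' as idx 3
Step 4: w='' (idx 0), next='a' -> output (0, 'a'), add 'a' as idx 4
Step 5: w='a' (idx 4), next='a' -> output (4, 'a'), add 'aa' as idx 5
Step 6: w='aa' (idx 5), next='b' -> output (5, 'b'), add 'aab' as idx 6
Step 7: w='b' (idx 1), end of input -> output (1, '')


Encoded: [(0, 'b'), (1, 'a'), (1, 'b'), (0, 'a'), (4, 'a'), (5, 'b'), (1, '')]


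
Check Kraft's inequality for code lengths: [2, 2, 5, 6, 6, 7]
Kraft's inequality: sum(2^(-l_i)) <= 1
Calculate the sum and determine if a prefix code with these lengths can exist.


Sum = 2^(-2) + 2^(-2) + 2^(-5) + 2^(-6) + 2^(-6) + 2^(-7)
    = 0.25 + 0.25 + 0.03125 + 0.015625 + 0.015625 + 0.0078125
    = 73/128 = 0.5703125
Since 0.5703125 <= 1, Kraft's inequality IS satisfied.
A prefix code with these lengths CAN exist.

Kraft sum = 0.5703125. Satisfied.


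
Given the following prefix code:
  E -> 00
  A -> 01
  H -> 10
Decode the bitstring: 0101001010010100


Decoding step by step:
Bits 01 -> A
Bits 01 -> A
Bits 00 -> E
Bits 10 -> H
Bits 10 -> H
Bits 01 -> A
Bits 01 -> A
Bits 00 -> E


Decoded message: AAEHHAAE


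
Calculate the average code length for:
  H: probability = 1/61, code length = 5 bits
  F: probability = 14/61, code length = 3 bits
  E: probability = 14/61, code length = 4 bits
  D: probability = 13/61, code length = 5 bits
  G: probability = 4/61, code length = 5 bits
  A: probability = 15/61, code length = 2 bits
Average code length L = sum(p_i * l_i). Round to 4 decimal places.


Weighted contributions p_i * l_i:
  H: (1/61) * 5 = 5/61
  F: (14/61) * 3 = 42/61
  E: (14/61) * 4 = 56/61
  D: (13/61) * 5 = 65/61
  G: (4/61) * 5 = 20/61
  A: (15/61) * 2 = 30/61
Sum = (5 + 42 + 56 + 65 + 20 + 30)/61 = 218/61

L = 218/61 = 3.5738 bits/symbol


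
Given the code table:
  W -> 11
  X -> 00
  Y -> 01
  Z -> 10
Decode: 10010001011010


Decoding:
10 -> Z
01 -> Y
00 -> X
01 -> Y
01 -> Y
10 -> Z
10 -> Z


Result: ZYXYYZZ


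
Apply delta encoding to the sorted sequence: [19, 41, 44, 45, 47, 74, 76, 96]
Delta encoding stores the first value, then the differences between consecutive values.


First value: 19
Deltas:
  41 - 19 = 22
  44 - 41 = 3
  45 - 44 = 1
  47 - 45 = 2
  74 - 47 = 27
  76 - 74 = 2
  96 - 76 = 20


Delta encoded: [19, 22, 3, 1, 2, 27, 2, 20]


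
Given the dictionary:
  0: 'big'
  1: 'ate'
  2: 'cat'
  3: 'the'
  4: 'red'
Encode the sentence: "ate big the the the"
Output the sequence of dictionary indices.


Look up each word in the dictionary:
  'ate' -> 1
  'big' -> 0
  'the' -> 3
  'the' -> 3
  'the' -> 3

Encoded: [1, 0, 3, 3, 3]


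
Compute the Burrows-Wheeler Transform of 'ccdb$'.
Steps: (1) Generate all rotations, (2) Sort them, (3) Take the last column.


Rotations (sorted):
  0: $ccdb -> last char: b
  1: b$ccd -> last char: d
  2: ccdb$ -> last char: $
  3: cdb$c -> last char: c
  4: db$cc -> last char: c


BWT = bd$cc


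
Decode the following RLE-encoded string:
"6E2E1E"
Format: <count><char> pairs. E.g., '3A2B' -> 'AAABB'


Expanding each <count><char> pair:
  6E -> 'EEEEEE'
  2E -> 'EE'
  1E -> 'E'

Decoded = EEEEEEEEE


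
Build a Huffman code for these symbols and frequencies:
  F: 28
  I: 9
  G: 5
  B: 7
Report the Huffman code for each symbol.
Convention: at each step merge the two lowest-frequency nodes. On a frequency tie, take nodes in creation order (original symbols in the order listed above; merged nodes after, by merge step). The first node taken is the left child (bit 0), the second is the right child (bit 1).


Huffman tree construction:
Step 1: Merge G(5) + B(7) = 12
Step 2: Merge I(9) + (G+B)(12) = 21
Step 3: Merge (I+(G+B))(21) + F(28) = 49
Read each symbol's code off the tree from the root (left child = 0, right child = 1).

Codes:
  F: 1 (length 1)
  I: 00 (length 2)
  G: 010 (length 3)
  B: 011 (length 3)
Average code length: 82/49 = 1.6735 bits/symbol


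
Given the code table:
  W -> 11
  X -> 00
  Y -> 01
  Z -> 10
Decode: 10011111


Decoding:
10 -> Z
01 -> Y
11 -> W
11 -> W


Result: ZYWW


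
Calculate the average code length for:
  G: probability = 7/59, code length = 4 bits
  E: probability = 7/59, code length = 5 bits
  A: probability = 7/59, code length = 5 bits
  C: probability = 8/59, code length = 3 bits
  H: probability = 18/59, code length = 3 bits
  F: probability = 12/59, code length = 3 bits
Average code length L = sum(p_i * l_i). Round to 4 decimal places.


Weighted contributions p_i * l_i:
  G: (7/59) * 4 = 28/59
  E: (7/59) * 5 = 35/59
  A: (7/59) * 5 = 35/59
  C: (8/59) * 3 = 24/59
  H: (18/59) * 3 = 54/59
  F: (12/59) * 3 = 36/59
Sum = (28 + 35 + 35 + 24 + 54 + 36)/59 = 212/59

L = 212/59 = 3.5932 bits/symbol


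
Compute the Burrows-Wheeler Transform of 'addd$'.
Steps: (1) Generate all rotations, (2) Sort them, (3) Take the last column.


Rotations (sorted):
  0: $addd -> last char: d
  1: addd$ -> last char: $
  2: d$add -> last char: d
  3: dd$ad -> last char: d
  4: ddd$a -> last char: a


BWT = d$dda


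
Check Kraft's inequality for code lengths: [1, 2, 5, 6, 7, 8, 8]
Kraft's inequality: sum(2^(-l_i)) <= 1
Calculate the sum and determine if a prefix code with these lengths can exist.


Sum = 2^(-1) + 2^(-2) + 2^(-5) + 2^(-6) + 2^(-7) + 2^(-8) + 2^(-8)
    = 0.5 + 0.25 + 0.03125 + 0.015625 + 0.0078125 + 0.00390625 + 0.00390625
    = 208/256 = 0.8125
Since 0.8125 <= 1, Kraft's inequality IS satisfied.
A prefix code with these lengths CAN exist.

Kraft sum = 0.8125. Satisfied.


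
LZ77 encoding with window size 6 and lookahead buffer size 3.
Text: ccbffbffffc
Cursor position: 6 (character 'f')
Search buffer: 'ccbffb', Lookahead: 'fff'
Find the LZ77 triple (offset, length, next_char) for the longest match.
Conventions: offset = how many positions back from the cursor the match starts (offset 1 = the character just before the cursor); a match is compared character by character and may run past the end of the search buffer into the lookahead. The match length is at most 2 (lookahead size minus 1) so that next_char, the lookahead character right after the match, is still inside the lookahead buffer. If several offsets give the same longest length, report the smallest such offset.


Try each offset into the search buffer:
  offset=1 (pos 5, char 'b'): match length 0
  offset=2 (pos 4, char 'f'): match length 1
  offset=3 (pos 3, char 'f'): match length 2
  offset=4 (pos 2, char 'b'): match length 0
  offset=5 (pos 1, char 'c'): match length 0
  offset=6 (pos 0, char 'c'): match length 0
Longest match has length 2 at offset 3.
next_char = character at position 6 + 2 = 8 -> 'f'

Best match: offset=3, length=2 (matching 'ff' starting at position 3)
LZ77 triple: (3, 2, 'f')


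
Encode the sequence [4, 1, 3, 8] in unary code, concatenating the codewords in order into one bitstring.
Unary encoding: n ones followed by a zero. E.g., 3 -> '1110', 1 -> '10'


Encode each number as n ones followed by a terminating 0:
  4 -> 11110 (5 bits)
  1 -> 10 (2 bits)
  3 -> 1110 (4 bits)
  8 -> 111111110 (9 bits)
Total length = 5 + 2 + 4 + 9 = 20 bits.

Unary([4, 1, 3, 8]) = 11110101110111111110 (20 bits)


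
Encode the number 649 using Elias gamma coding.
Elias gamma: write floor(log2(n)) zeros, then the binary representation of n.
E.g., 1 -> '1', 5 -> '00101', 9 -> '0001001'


num_bits = floor(log2(649)) + 1 = 10
leading_zeros = num_bits - 1 = 9
binary(649) = 1010001001

Elias gamma(649) = '000000000' + '1010001001' = 0000000001010001001 (19 bits)


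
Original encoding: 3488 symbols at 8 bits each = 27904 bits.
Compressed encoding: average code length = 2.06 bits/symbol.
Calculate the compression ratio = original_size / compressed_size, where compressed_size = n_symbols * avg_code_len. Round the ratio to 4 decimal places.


original_size = n_symbols * orig_bits = 3488 * 8 = 27904 bits
compressed_size = n_symbols * avg_code_len = 3488 * 2.06 = 7185.28 bits
ratio = original_size / compressed_size = 27904 / 7185.28 = 3.8835

Compression ratio = 3.8835


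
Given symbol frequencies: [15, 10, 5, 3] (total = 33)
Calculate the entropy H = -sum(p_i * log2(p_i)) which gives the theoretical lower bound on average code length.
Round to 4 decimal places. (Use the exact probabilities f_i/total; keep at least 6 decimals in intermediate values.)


Per-symbol terms -p_i * log2(p_i) with p_i = f_i/33:
  p = 15/33 = 0.454545: log2(p) = -1.137504, -p*log2(p) = 0.517047
  p = 10/33 = 0.303030: log2(p) = -1.722466, -p*log2(p) = 0.521959
  p = 5/33 = 0.151515: log2(p) = -2.722466, -p*log2(p) = 0.412495
  p = 3/33 = 0.090909: log2(p) = -3.459432, -p*log2(p) = 0.314494
H = 0.517047 + 0.521959 + 0.412495 + 0.314494 = 1.765995

H = 1.766 bits/symbol


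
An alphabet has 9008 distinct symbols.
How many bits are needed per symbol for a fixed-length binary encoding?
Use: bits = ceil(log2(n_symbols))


log2(9008) = 13.137
Bracket: 2^13 = 8192 < 9008 <= 2^14 = 16384
So ceil(log2(9008)) = 14

bits = ceil(log2(9008)) = ceil(13.137) = 14 bits


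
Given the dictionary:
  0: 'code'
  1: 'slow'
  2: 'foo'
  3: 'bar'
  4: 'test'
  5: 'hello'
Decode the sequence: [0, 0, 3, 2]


Look up each index in the dictionary:
  0 -> 'code'
  0 -> 'code'
  3 -> 'bar'
  2 -> 'foo'

Decoded: "code code bar foo"


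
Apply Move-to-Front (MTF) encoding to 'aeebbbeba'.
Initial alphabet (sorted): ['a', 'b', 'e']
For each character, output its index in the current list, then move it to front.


MTF encoding:
'a': index 0 in ['a', 'b', 'e'] -> ['a', 'b', 'e']
'e': index 2 in ['a', 'b', 'e'] -> ['e', 'a', 'b']
'e': index 0 in ['e', 'a', 'b'] -> ['e', 'a', 'b']
'b': index 2 in ['e', 'a', 'b'] -> ['b', 'e', 'a']
'b': index 0 in ['b', 'e', 'a'] -> ['b', 'e', 'a']
'b': index 0 in ['b', 'e', 'a'] -> ['b', 'e', 'a']
'e': index 1 in ['b', 'e', 'a'] -> ['e', 'b', 'a']
'b': index 1 in ['e', 'b', 'a'] -> ['b', 'e', 'a']
'a': index 2 in ['b', 'e', 'a'] -> ['a', 'b', 'e']


Output: [0, 2, 0, 2, 0, 0, 1, 1, 2]


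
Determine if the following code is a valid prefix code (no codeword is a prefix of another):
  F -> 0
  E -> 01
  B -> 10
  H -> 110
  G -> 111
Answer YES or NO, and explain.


Checking each pair (does one codeword prefix another?):
  F='0' vs E='01': prefix -- VIOLATION

NO -- this is NOT a valid prefix code. F (0) is a prefix of E (01).


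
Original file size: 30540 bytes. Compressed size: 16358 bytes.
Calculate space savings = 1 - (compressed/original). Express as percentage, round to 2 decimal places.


ratio = compressed/original = 16358/30540 = 0.535625
savings = 1 - ratio = 1 - 0.535625 = 0.464375
as a percentage: 0.464375 * 100 = 46.44%

Space savings = 1 - 16358/30540 = 46.44%


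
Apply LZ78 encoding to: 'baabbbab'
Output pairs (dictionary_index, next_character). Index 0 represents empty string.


LZ78 encoding steps:
Dictionary: {0: ''}
Step 1: w='' (idx 0), next='b' -> output (0, 'b'), add 'b' as idx 1
Step 2: w='' (idx 0), next='a' -> output (0, 'a'), add 'a' as idx 2
Step 3: w='a' (idx 2), next='b' -> output (2, 'b'), add 'ab' as idx 3
Step 4: w='b' (idx 1), next='b' -> output (1, 'b'), add 'bb' as idx 4
Step 5: w='ab' (idx 3), end of input -> output (3, '')


Encoded: [(0, 'b'), (0, 'a'), (2, 'b'), (1, 'b'), (3, '')]


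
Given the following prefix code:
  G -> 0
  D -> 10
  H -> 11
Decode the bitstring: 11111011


Decoding step by step:
Bits 11 -> H
Bits 11 -> H
Bits 10 -> D
Bits 11 -> H


Decoded message: HHDH


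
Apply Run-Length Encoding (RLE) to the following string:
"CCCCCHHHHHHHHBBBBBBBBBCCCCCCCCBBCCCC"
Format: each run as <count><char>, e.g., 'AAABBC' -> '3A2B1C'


Scanning runs left to right:
  i=0: run of 'C' x 5 -> '5C'
  i=5: run of 'H' x 8 -> '8H'
  i=13: run of 'B' x 9 -> '9B'
  i=22: run of 'C' x 8 -> '8C'
  i=30: run of 'B' x 2 -> '2B'
  i=32: run of 'C' x 4 -> '4C'

RLE = 5C8H9B8C2B4C


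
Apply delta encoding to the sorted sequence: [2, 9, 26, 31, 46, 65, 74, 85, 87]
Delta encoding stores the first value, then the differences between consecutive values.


First value: 2
Deltas:
  9 - 2 = 7
  26 - 9 = 17
  31 - 26 = 5
  46 - 31 = 15
  65 - 46 = 19
  74 - 65 = 9
  85 - 74 = 11
  87 - 85 = 2


Delta encoded: [2, 7, 17, 5, 15, 19, 9, 11, 2]


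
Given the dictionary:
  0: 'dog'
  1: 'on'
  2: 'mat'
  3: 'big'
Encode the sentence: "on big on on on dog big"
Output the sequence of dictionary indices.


Look up each word in the dictionary:
  'on' -> 1
  'big' -> 3
  'on' -> 1
  'on' -> 1
  'on' -> 1
  'dog' -> 0
  'big' -> 3

Encoded: [1, 3, 1, 1, 1, 0, 3]


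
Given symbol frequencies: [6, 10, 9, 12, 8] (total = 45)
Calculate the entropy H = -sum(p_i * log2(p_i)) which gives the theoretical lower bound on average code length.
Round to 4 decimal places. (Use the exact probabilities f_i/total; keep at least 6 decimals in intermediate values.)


Per-symbol terms -p_i * log2(p_i) with p_i = f_i/45:
  p = 6/45 = 0.133333: log2(p) = -2.906891, -p*log2(p) = 0.387585
  p = 10/45 = 0.222222: log2(p) = -2.169925, -p*log2(p) = 0.482206
  p = 9/45 = 0.200000: log2(p) = -2.321928, -p*log2(p) = 0.464386
  p = 12/45 = 0.266667: log2(p) = -1.906891, -p*log2(p) = 0.508504
  p = 8/45 = 0.177778: log2(p) = -2.491853, -p*log2(p) = 0.442996
H = 0.387585 + 0.482206 + 0.464386 + 0.508504 + 0.442996 = 2.285677

H = 2.2857 bits/symbol


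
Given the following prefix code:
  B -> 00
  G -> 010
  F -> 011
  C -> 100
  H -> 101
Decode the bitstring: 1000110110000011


Decoding step by step:
Bits 100 -> C
Bits 011 -> F
Bits 011 -> F
Bits 00 -> B
Bits 00 -> B
Bits 011 -> F


Decoded message: CFFBBF


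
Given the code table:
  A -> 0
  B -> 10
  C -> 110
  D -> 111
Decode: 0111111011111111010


Decoding:
0 -> A
111 -> D
111 -> D
0 -> A
111 -> D
111 -> D
110 -> C
10 -> B


Result: ADDADDCB


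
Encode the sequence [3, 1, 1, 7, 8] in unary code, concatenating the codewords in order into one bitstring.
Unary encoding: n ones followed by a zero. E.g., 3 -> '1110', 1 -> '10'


Encode each number as n ones followed by a terminating 0:
  3 -> 1110 (4 bits)
  1 -> 10 (2 bits)
  1 -> 10 (2 bits)
  7 -> 11111110 (8 bits)
  8 -> 111111110 (9 bits)
Total length = 4 + 2 + 2 + 8 + 9 = 25 bits.

Unary([3, 1, 1, 7, 8]) = 1110101011111110111111110 (25 bits)


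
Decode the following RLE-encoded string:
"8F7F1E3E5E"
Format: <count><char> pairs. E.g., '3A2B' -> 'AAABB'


Expanding each <count><char> pair:
  8F -> 'FFFFFFFF'
  7F -> 'FFFFFFF'
  1E -> 'E'
  3E -> 'EEE'
  5E -> 'EEEEE'

Decoded = FFFFFFFFFFFFFFFEEEEEEEEE


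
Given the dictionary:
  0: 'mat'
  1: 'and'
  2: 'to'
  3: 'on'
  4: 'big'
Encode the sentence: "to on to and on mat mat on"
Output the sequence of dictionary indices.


Look up each word in the dictionary:
  'to' -> 2
  'on' -> 3
  'to' -> 2
  'and' -> 1
  'on' -> 3
  'mat' -> 0
  'mat' -> 0
  'on' -> 3

Encoded: [2, 3, 2, 1, 3, 0, 0, 3]


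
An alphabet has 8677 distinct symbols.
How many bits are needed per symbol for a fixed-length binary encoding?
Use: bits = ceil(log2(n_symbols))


log2(8677) = 13.083
Bracket: 2^13 = 8192 < 8677 <= 2^14 = 16384
So ceil(log2(8677)) = 14

bits = ceil(log2(8677)) = ceil(13.083) = 14 bits
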